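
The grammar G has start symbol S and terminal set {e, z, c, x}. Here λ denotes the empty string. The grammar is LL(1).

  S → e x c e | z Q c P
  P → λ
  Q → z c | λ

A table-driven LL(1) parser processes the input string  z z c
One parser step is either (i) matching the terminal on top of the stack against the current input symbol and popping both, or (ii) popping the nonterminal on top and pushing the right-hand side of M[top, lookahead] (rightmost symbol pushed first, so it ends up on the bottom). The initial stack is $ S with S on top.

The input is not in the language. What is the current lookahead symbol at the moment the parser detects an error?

step 1: stack=$ S  input=z z c $  — expand S → z Q c P
step 2: stack=$ P c Q z  input=z z c $  — match z
step 3: stack=$ P c Q  input=z c $  — expand Q → z c
step 4: stack=$ P c c z  input=z c $  — match z
step 5: stack=$ P c c  input=c $  — match c
step 6: stack=$ P c  input=$  — error: top is terminal c but lookahead is $

$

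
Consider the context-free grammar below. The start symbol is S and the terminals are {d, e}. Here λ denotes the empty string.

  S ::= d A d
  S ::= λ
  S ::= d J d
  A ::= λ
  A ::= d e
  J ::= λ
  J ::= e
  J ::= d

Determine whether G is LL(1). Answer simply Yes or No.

FIRST(S) = {λ, d}
FIRST(A) = {λ, d}
FIRST(J) = {λ, d, e}
FOLLOW(S) = {$}
FOLLOW(A) = {d}
FOLLOW(J) = {d}
Cell M[A, d] receives both A ::= λ and A ::= d e — the grammar is not LL(1).

No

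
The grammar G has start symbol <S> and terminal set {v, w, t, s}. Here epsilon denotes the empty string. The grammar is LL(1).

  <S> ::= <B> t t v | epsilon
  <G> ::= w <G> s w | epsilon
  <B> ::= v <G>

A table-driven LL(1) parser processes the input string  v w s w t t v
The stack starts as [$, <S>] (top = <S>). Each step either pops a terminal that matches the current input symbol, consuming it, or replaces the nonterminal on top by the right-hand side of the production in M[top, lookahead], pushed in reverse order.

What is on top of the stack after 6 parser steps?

step 1: stack=$ <S>  input=v w s w t t v $  — expand <S> ::= <B> t t v
step 2: stack=$ v t t <B>  input=v w s w t t v $  — expand <B> ::= v <G>
step 3: stack=$ v t t <G> v  input=v w s w t t v $  — match v
step 4: stack=$ v t t <G>  input=w s w t t v $  — expand <G> ::= w <G> s w
step 5: stack=$ v t t w s <G> w  input=w s w t t v $  — match w
step 6: stack=$ v t t w s <G>  input=s w t t v $  — expand <G> ::= epsilon
Stack after step 6: $ v t t w s (top = s).

s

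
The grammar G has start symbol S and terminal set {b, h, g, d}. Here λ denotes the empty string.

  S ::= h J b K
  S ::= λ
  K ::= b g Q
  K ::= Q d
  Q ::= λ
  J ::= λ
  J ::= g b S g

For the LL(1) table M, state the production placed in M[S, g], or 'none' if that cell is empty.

FIRST(S) = {λ, h}
FIRST(Q) = {λ}
FIRST(J) = {λ, g}
FIRST(K) = {b, d}  (via Q d)
FOLLOW(S) includes $ since S is the start symbol.
FOLLOW(S): in J::=g b S g, S is followed by g with FIRST {g}. Thus FOLLOW(S) = {$, g}.
For S ::= h J b K: FIRST(h J b K) = {h}, so it goes in M[S, t] for t ∈ {h}.
For S ::= λ: FIRST(λ) = {λ}, so it goes in M[S, t] for t ∈ {}; since λ ∈ FIRST, also for every t ∈ FOLLOW(S) = {$, g}.

S ::= λ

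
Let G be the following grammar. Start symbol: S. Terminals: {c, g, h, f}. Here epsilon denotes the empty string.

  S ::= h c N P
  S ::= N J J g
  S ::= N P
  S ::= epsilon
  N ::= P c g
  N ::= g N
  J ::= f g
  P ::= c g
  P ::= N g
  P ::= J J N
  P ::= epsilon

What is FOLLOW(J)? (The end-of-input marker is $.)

FIRST(J) = {f}
FIRST(S) = {epsilon, c, f, g, h}  (via N J J g, N P)
FIRST(N) = {c, f, g}  (via P c g)
FIRST(P) = {epsilon, c, f, g}  (via N g, J J N)
FOLLOW(S) includes $ since S is the start symbol.
FOLLOW(S): S appears on no right-hand side. Thus FOLLOW(S) = {$}.
FOLLOW(J): in S::=N J J g (occurrence 1), J is followed by J g with FIRST {f}; in S::=N J J g (occurrence 2), J is followed by g with FIRST {g}; in P::=J J N (occurrence 1), J is followed by J N with FIRST {f}; in P::=J J N (occurrence 2), J is followed by N with FIRST {c, f, g}. Thus FOLLOW(J) = {c, f, g}.
FOLLOW(P): in S::=h c N P, the suffix after P is empty, so FOLLOW(P) ⊇ FOLLOW(S) = {$}; in S::=N P, the suffix after P is empty, so FOLLOW(P) ⊇ FOLLOW(S) = {$}; in N::=P c g, P is followed by c g with FIRST {c}. Thus FOLLOW(P) = {$, c}.
FOLLOW(N): in S::=h c N P, N is followed by P with FIRST {epsilon, c, f, g}; in S::=h c N P, the suffix after N is nullable, so FOLLOW(N) ⊇ FOLLOW(S) = {$}; in S::=N J J g, N is followed by J J g with FIRST {f}; in S::=N P, N is followed by P with FIRST {epsilon, c, f, g}; in S::=N P, the suffix after N is nullable, so FOLLOW(N) ⊇ FOLLOW(S) = {$}; in N::=g N, the suffix after N is empty (adds nothing new); in P::=N g, N is followed by g with FIRST {g}; in P::=J J N, the suffix after N is empty, so FOLLOW(N) ⊇ FOLLOW(P) = {$, c}. Thus FOLLOW(N) = {$, c, f, g}.

{c, f, g}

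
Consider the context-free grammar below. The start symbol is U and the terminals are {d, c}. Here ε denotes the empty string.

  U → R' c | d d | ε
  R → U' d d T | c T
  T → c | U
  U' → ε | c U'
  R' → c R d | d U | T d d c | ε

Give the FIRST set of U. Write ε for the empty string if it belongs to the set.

FIRST(U') = {ε, c}
FIRST(R) = {c, d}  (via U' d d T)
FIRST(U) = {ε, c, d}  (via R' c)
FIRST(T) = {ε, c, d}  (via U)
FIRST(R') = {ε, c, d}  (via T d d c)

{ε, c, d}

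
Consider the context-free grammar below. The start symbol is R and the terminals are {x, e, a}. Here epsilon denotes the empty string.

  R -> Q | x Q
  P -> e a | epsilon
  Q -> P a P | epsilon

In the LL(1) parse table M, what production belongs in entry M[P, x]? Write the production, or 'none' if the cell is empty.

none

FIRST(P) = {epsilon, e}
FIRST(Q) = {epsilon, a, e}  (via P a P)
FIRST(R) = {epsilon, a, e, x}  (via Q)
FOLLOW(R) includes $ since R is the start symbol.
FOLLOW(Q): in R->Q, the suffix after Q is empty, so FOLLOW(Q) ⊇ FOLLOW(R) = {$}; in R->x Q, the suffix after Q is empty, so FOLLOW(Q) ⊇ FOLLOW(R) = {$}. Thus FOLLOW(Q) = {$}.
FOLLOW(P): in Q->P a P (occurrence 1), P is followed by a P with FIRST {a}; in Q->P a P (occurrence 2), the suffix after P is empty, so FOLLOW(P) ⊇ FOLLOW(Q) = {$}. Thus FOLLOW(P) = {$, a}.
For P -> e a: FIRST(e a) = {e}, so it goes in M[P, t] for t ∈ {e}.
For P -> epsilon: FIRST(epsilon) = {epsilon}, so it goes in M[P, t] for t ∈ {}; since epsilon ∈ FIRST, also for every t ∈ FOLLOW(P) = {$, a}.
None of these place a production in M[P, x].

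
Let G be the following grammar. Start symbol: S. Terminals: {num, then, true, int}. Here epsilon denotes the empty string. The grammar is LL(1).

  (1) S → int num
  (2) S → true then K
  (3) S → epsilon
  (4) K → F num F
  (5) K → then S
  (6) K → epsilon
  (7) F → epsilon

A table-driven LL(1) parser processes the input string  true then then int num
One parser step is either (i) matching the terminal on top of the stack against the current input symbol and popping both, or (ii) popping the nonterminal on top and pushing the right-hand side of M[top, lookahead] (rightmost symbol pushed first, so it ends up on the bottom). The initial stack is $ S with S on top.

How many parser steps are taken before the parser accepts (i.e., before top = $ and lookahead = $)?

8

     Stack          Input                     Action
  1  $ S            true then then int num $  expand S → true then K
  2  $ K then true  true then then int num $  match true
  3  $ K then       then then int num $       match then
  4  $ K            then int num $            expand K → then S
  5  $ S then       then int num $            match then
  6  $ S            int num $                 expand S → int num
  7  $ num int      int num $                 match int
  8  $ num          num $                     match num
Accept reached after 8 steps.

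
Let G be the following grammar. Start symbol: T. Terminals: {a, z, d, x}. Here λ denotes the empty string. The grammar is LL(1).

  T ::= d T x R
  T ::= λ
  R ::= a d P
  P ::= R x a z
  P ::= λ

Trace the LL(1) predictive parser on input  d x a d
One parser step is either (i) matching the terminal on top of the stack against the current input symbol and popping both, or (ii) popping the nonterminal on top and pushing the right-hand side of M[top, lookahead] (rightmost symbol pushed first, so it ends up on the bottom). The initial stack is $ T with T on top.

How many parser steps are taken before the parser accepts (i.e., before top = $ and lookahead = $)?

8

step 1: stack=$ T  input=d x a d $  — expand T ::= d T x R
step 2: stack=$ R x T d  input=d x a d $  — match d
step 3: stack=$ R x T  input=x a d $  — expand T ::= λ
step 4: stack=$ R x  input=x a d $  — match x
step 5: stack=$ R  input=a d $  — expand R ::= a d P
step 6: stack=$ P d a  input=a d $  — match a
step 7: stack=$ P d  input=d $  — match d
step 8: stack=$ P  input=$  — expand P ::= λ
Accept reached after 8 steps.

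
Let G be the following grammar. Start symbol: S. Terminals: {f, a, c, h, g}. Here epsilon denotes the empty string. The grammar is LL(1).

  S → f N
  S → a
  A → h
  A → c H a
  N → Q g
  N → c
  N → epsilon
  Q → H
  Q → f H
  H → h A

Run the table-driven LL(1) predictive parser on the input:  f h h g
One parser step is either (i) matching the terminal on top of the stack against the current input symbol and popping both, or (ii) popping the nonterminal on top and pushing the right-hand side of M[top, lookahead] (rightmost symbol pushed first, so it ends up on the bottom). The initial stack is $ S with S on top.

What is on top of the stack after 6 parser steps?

     Stack    Input      Action
  1  $ S      f h h g $  expand S → f N
  2  $ N f    f h h g $  match f
  3  $ N      h h g $    expand N → Q g
  4  $ g Q    h h g $    expand Q → H
  5  $ g H    h h g $    expand H → h A
  6  $ g A h  h h g $    match h
Stack after step 6: $ g A (top = A).

A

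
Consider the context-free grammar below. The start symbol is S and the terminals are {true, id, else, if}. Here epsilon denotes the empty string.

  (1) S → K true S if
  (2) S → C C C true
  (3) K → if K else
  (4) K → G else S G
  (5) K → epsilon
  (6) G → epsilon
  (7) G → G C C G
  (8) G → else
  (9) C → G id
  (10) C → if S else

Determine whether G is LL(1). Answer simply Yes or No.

No

FIRST(S) = {else, id, if, true}
FIRST(K) = {epsilon, else, id, if}
FIRST(G) = {epsilon, else, id, if}
FIRST(C) = {else, id, if}
FOLLOW(S) = {$, else, id, if, true}
FOLLOW(K) = {else, true}
FOLLOW(G) = {else, id, if, true}
FOLLOW(C) = {else, id, if, true}
Cell M[C, if] receives both C → G id and C → if S else — the grammar is not LL(1).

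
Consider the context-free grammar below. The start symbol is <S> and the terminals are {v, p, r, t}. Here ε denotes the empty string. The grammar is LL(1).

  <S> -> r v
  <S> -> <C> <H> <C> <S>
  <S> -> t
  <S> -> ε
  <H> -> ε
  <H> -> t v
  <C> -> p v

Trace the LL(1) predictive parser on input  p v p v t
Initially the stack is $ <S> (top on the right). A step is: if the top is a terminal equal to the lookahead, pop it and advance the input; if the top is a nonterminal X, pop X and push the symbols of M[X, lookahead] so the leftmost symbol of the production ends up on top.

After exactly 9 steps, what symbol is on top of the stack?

t

step 1: stack=$ <S>  input=p v p v t $  — expand <S> -> <C> <H> <C> <S>
step 2: stack=$ <S> <C> <H> <C>  input=p v p v t $  — expand <C> -> p v
step 3: stack=$ <S> <C> <H> v p  input=p v p v t $  — match p
step 4: stack=$ <S> <C> <H> v  input=v p v t $  — match v
step 5: stack=$ <S> <C> <H>  input=p v t $  — expand <H> -> ε
step 6: stack=$ <S> <C>  input=p v t $  — expand <C> -> p v
step 7: stack=$ <S> v p  input=p v t $  — match p
step 8: stack=$ <S> v  input=v t $  — match v
step 9: stack=$ <S>  input=t $  — expand <S> -> t
Stack after step 9: $ t (top = t).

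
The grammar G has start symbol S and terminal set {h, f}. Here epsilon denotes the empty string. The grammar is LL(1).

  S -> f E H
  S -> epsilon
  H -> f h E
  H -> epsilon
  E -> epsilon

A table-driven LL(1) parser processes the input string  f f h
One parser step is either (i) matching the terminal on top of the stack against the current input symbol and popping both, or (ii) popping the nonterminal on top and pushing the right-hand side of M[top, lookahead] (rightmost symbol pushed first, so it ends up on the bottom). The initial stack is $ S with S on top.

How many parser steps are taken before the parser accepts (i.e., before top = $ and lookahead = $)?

7

step 1: stack=$ S  input=f f h $  — expand S -> f E H
step 2: stack=$ H E f  input=f f h $  — match f
step 3: stack=$ H E  input=f h $  — expand E -> epsilon
step 4: stack=$ H  input=f h $  — expand H -> f h E
step 5: stack=$ E h f  input=f h $  — match f
step 6: stack=$ E h  input=h $  — match h
step 7: stack=$ E  input=$  — expand E -> epsilon
Accept reached after 7 steps.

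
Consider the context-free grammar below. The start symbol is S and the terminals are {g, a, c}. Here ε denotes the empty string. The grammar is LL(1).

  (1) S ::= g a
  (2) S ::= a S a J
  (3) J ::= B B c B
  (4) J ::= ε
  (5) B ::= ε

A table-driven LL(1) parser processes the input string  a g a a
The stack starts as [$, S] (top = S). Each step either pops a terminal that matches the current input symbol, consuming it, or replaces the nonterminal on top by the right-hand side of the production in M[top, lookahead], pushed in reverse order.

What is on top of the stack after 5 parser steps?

a

     Stack      Input      Action
  1  $ S        a g a a $  expand S ::= a S a J
  2  $ J a S a  a g a a $  match a
  3  $ J a S    g a a $    expand S ::= g a
  4  $ J a a g  g a a $    match g
  5  $ J a a    a a $      match a
Stack after step 5: $ J a (top = a).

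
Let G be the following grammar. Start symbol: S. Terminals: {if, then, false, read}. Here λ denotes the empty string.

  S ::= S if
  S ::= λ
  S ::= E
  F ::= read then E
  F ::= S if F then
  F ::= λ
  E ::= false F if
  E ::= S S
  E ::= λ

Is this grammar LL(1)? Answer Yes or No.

FIRST(S) = {λ, false, if}
FIRST(F) = {λ, false, if, read}
FIRST(E) = {λ, false, if}
FOLLOW(S) = {$, false, if, then}
FOLLOW(F) = {if, then}
FOLLOW(E) = {$, false, if, then}
Cell M[E, $] receives both E ::= S S and E ::= λ — the grammar is not LL(1).

No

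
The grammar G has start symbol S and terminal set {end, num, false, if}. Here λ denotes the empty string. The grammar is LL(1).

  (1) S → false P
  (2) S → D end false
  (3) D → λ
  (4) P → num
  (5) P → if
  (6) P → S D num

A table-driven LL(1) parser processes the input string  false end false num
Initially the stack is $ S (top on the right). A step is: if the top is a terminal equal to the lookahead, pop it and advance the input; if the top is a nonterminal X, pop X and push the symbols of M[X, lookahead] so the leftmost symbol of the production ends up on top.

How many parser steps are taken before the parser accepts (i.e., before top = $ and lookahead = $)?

step 1: stack=$ S  input=false end false num $  — expand S → false P
step 2: stack=$ P false  input=false end false num $  — match false
step 3: stack=$ P  input=end false num $  — expand P → S D num
step 4: stack=$ num D S  input=end false num $  — expand S → D end false
step 5: stack=$ num D false end D  input=end false num $  — expand D → λ
step 6: stack=$ num D false end  input=end false num $  — match end
step 7: stack=$ num D false  input=false num $  — match false
step 8: stack=$ num D  input=num $  — expand D → λ
step 9: stack=$ num  input=num $  — match num
Accept reached after 9 steps.

9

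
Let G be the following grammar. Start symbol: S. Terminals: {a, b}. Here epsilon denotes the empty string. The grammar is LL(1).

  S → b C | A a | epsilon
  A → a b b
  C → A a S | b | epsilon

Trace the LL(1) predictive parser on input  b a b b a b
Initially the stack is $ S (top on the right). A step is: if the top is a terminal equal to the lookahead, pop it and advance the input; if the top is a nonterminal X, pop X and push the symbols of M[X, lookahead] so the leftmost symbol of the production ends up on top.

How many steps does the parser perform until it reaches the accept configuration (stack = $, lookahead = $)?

step 1: stack=$ S  input=b a b b a b $  — expand S → b C
step 2: stack=$ C b  input=b a b b a b $  — match b
step 3: stack=$ C  input=a b b a b $  — expand C → A a S
step 4: stack=$ S a A  input=a b b a b $  — expand A → a b b
step 5: stack=$ S a b b a  input=a b b a b $  — match a
step 6: stack=$ S a b b  input=b b a b $  — match b
step 7: stack=$ S a b  input=b a b $  — match b
step 8: stack=$ S a  input=a b $  — match a
step 9: stack=$ S  input=b $  — expand S → b C
step 10: stack=$ C b  input=b $  — match b
step 11: stack=$ C  input=$  — expand C → epsilon
Accept reached after 11 steps.

11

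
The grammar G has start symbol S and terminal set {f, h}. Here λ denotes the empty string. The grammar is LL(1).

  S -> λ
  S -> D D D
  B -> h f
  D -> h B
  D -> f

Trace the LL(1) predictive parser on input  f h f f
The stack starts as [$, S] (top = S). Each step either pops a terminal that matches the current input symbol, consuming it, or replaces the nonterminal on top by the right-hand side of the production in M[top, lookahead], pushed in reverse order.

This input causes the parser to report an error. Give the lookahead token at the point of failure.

     Stack    Input      Action
  1  $ S      f h f f $  expand S -> D D D
  2  $ D D D  f h f f $  expand D -> f
  3  $ D D f  f h f f $  match f
  4  $ D D    h f f $    expand D -> h B
  5  $ D B h  h f f $    match h
  6  $ D B    f f $      error: M[B, f] is empty

f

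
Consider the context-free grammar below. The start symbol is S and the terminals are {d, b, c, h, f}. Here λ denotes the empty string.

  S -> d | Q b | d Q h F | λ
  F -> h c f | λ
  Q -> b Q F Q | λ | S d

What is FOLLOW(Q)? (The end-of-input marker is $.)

FIRST(F) = {λ, h}
FIRST(S) = {λ, b, d}  (via Q b)
FIRST(Q) = {λ, b, d}  (via S d)
FOLLOW(S) includes $ since S is the start symbol.
FOLLOW(S): in Q->S d, S is followed by d with FIRST {d}. Thus FOLLOW(S) = {$, d}.
FOLLOW(Q): in S->Q b, Q is followed by b with FIRST {b}; in S->d Q h F, Q is followed by h F with FIRST {h}; in Q->b Q F Q (occurrence 1), Q is followed by F Q with FIRST {λ, b, d, h}; in Q->b Q F Q (occurrence 1), the suffix after Q is nullable (adds nothing new); in Q->b Q F Q (occurrence 2), the suffix after Q is empty (adds nothing new). Thus FOLLOW(Q) = {b, d, h}.
FOLLOW(F): in S->d Q h F, the suffix after F is empty, so FOLLOW(F) ⊇ FOLLOW(S) = {$, d}; in Q->b Q F Q, F is followed by Q with FIRST {λ, b, d}; in Q->b Q F Q, the suffix after F is nullable, so FOLLOW(F) ⊇ FOLLOW(Q) = {b, d, h}. Thus FOLLOW(F) = {$, b, d, h}.

{b, d, h}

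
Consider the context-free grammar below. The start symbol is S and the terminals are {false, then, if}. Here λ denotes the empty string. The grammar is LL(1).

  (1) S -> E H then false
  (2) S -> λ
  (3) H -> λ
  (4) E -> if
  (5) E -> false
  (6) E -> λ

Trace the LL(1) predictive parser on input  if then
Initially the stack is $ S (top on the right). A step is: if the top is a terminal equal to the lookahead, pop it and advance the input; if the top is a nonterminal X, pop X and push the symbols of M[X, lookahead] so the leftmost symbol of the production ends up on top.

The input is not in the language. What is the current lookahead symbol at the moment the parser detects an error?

step 1: stack=$ S  input=if then $  — expand S -> E H then false
step 2: stack=$ false then H E  input=if then $  — expand E -> if
step 3: stack=$ false then H if  input=if then $  — match if
step 4: stack=$ false then H  input=then $  — expand H -> λ
step 5: stack=$ false then  input=then $  — match then
step 6: stack=$ false  input=$  — error: top is terminal false but lookahead is $

$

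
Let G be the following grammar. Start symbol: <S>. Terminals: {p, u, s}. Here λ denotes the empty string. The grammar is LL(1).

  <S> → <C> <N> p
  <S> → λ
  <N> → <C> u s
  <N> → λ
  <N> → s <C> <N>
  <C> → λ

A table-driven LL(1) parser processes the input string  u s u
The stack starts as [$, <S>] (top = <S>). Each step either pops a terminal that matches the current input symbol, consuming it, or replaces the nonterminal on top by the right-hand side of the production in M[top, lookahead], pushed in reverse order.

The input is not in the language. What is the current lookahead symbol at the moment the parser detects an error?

step 1: stack=$ <S>  input=u s u $  — expand <S> → <C> <N> p
step 2: stack=$ p <N> <C>  input=u s u $  — expand <C> → λ
step 3: stack=$ p <N>  input=u s u $  — expand <N> → <C> u s
step 4: stack=$ p s u <C>  input=u s u $  — expand <C> → λ
step 5: stack=$ p s u  input=u s u $  — match u
step 6: stack=$ p s  input=s u $  — match s
step 7: stack=$ p  input=u $  — error: top is terminal p but lookahead is u

u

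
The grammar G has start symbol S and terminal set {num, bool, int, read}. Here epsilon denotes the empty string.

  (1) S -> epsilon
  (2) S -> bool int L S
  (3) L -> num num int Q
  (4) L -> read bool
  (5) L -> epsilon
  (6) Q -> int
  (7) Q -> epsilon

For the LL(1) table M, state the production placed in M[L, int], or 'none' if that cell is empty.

FIRST(S): from S->epsilon we get {epsilon}; from S->bool int L S we get {bool}. So FIRST(S) = {epsilon, bool}.
FIRST(L): from L->num num int Q we get {num}; from L->read bool we get {read}; from L->epsilon we get {epsilon}. So FIRST(L) = {epsilon, num, read}.
FIRST(Q): from Q->int we get {int}; from Q->epsilon we get {epsilon}. So FIRST(Q) = {epsilon, int}.
FOLLOW(S) includes $ since S is the start symbol.
FOLLOW(S): in S->bool int L S, the suffix after S is empty (adds nothing new). Thus FOLLOW(S) = {$}.
FOLLOW(L): in S->bool int L S, L is followed by S with FIRST {epsilon, bool}; in S->bool int L S, the suffix after L is nullable, so FOLLOW(L) ⊇ FOLLOW(S) = {$}. Thus FOLLOW(L) = {$, bool}.
For L -> num num int Q: FIRST(num num int Q) = {num}, so it goes in M[L, t] for t ∈ {num}.
For L -> read bool: FIRST(read bool) = {read}, so it goes in M[L, t] for t ∈ {read}.
For L -> epsilon: FIRST(epsilon) = {epsilon}, so it goes in M[L, t] for t ∈ {}; since epsilon ∈ FIRST, also for every t ∈ FOLLOW(L) = {$, bool}.
None of these place a production in M[L, int].

none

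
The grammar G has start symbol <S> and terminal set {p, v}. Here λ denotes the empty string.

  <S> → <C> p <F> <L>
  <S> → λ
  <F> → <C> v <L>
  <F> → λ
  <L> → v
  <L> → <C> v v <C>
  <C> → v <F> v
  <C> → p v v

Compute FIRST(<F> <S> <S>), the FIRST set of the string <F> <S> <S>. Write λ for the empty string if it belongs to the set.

{λ, p, v}

FIRST(<C>): from <C>→v <F> v we get {v}; from <C>→p v v we get {p}. So FIRST(<C>) = {p, v}.
FIRST(<S>): from <S>→<C> p <F> <L> we get {p, v}; from <S>→λ we get {λ}. So FIRST(<S>) = {λ, p, v}.
FIRST(<F>): from <F>→<C> v <L> we get {p, v}; from <F>→λ we get {λ}. So FIRST(<F>) = {λ, p, v}.
FIRST(<L>): from <L>→v we get {v}; from <L>→<C> v v <C> we get {p, v}. So FIRST(<L>) = {p, v}.
FIRST(<F> <S> <S>): take FIRST of each symbol in turn, carrying on past any symbol whose FIRST contains λ; result {λ, p, v}.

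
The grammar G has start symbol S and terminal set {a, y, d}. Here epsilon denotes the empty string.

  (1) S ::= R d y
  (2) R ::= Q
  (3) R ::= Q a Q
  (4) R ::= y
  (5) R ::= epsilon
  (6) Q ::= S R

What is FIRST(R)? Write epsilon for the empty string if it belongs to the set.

FIRST(S) = {d, y}  (via R d y)
FIRST(Q) = {d, y}  (via S R)
FIRST(R) = {epsilon, d, y}  (via Q, Q a Q)

{epsilon, d, y}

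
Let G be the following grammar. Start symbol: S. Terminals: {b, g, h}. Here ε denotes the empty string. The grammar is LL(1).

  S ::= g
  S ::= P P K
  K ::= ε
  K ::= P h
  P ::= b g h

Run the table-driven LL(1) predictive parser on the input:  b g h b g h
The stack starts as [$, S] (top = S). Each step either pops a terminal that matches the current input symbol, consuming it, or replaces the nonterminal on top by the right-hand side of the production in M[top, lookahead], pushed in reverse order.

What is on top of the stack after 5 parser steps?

P

     Stack        Input          Action
  1  $ S          b g h b g h $  expand S ::= P P K
  2  $ K P P      b g h b g h $  expand P ::= b g h
  3  $ K P h g b  b g h b g h $  match b
  4  $ K P h g    g h b g h $    match g
  5  $ K P h      h b g h $      match h
Stack after step 5: $ K P (top = P).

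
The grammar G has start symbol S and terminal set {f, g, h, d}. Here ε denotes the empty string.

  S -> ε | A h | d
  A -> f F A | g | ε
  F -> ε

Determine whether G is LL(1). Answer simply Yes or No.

FIRST(S) = {ε, d, f, g, h}
FIRST(A) = {ε, f, g}
FIRST(F) = {ε}
FOLLOW(S) = {$}
FOLLOW(A) = {h}
FOLLOW(F) = {f, g, h}
Each cell of M receives at most one production.

Yes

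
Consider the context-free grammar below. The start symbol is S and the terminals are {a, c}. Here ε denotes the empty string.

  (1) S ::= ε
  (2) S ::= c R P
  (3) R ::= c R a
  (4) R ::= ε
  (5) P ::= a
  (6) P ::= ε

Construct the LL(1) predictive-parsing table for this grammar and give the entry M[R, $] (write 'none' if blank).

R ::= ε

FIRST(S): from S::=ε we get {ε}; from S::=c R P we get {c}. So FIRST(S) = {ε, c}.
FIRST(R): from R::=c R a we get {c}; from R::=ε we get {ε}. So FIRST(R) = {ε, c}.
FIRST(P): from P::=a we get {a}; from P::=ε we get {ε}. So FIRST(P) = {ε, a}.
FOLLOW(S) includes $ since S is the start symbol.
FOLLOW(S): S appears on no right-hand side. Thus FOLLOW(S) = {$}.
FOLLOW(R): in S::=c R P, R is followed by P with FIRST {ε, a}; in S::=c R P, the suffix after R is nullable, so FOLLOW(R) ⊇ FOLLOW(S) = {$}; in R::=c R a, R is followed by a with FIRST {a}. Thus FOLLOW(R) = {$, a}.
For R ::= c R a: FIRST(c R a) = {c}, so it goes in M[R, t] for t ∈ {c}.
For R ::= ε: FIRST(ε) = {ε}, so it goes in M[R, t] for t ∈ {}; since ε ∈ FIRST, also for every t ∈ FOLLOW(R) = {$, a}.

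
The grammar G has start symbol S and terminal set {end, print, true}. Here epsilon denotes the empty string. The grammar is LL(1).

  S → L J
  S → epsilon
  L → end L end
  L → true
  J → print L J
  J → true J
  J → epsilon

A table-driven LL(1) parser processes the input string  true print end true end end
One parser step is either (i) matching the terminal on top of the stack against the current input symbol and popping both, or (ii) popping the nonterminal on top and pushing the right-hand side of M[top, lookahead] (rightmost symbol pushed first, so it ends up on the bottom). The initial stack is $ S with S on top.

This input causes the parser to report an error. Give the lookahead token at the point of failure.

step 1: stack=$ S  input=true print end true end end $  — expand S → L J
step 2: stack=$ J L  input=true print end true end end $  — expand L → true
step 3: stack=$ J true  input=true print end true end end $  — match true
step 4: stack=$ J  input=print end true end end $  — expand J → print L J
step 5: stack=$ J L print  input=print end true end end $  — match print
step 6: stack=$ J L  input=end true end end $  — expand L → end L end
step 7: stack=$ J end L end  input=end true end end $  — match end
step 8: stack=$ J end L  input=true end end $  — expand L → true
step 9: stack=$ J end true  input=true end end $  — match true
step 10: stack=$ J end  input=end end $  — match end
step 11: stack=$ J  input=end $  — error: M[J, end] is empty

end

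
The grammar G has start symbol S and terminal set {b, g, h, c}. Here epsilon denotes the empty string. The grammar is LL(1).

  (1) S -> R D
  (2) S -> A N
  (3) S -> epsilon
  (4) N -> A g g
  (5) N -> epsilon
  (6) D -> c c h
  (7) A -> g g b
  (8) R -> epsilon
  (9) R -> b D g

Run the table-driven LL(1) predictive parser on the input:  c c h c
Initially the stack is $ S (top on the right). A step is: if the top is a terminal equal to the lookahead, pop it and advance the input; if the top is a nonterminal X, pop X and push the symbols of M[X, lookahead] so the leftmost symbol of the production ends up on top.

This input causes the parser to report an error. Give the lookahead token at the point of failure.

c

     Stack    Input      Action
  1  $ S      c c h c $  expand S -> R D
  2  $ D R    c c h c $  expand R -> epsilon
  3  $ D      c c h c $  expand D -> c c h
  4  $ h c c  c c h c $  match c
  5  $ h c    c h c $    match c
  6  $ h      h c $      match h
  7  $        c $        error: stack empty but input remains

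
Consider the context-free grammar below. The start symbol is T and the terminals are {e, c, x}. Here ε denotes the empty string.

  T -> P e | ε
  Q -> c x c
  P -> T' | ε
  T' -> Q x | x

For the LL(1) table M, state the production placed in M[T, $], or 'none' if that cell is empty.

T -> ε

FIRST(Q): from Q->c x c we get {c}. So FIRST(Q) = {c}.
FIRST(T'): from T'->Q x we get {c}; from T'->x we get {x}. So FIRST(T') = {c, x}.
FIRST(P): from P->T' we get {c, x}; from P->ε we get {ε}. So FIRST(P) = {ε, c, x}.
FIRST(T): from T->P e we get {c, e, x}; from T->ε we get {ε}. So FIRST(T) = {ε, c, e, x}.
FOLLOW(T) includes $ since T is the start symbol.
FOLLOW(T): T appears on no right-hand side. Thus FOLLOW(T) = {$}.
For T -> P e: FIRST(P e) = {c, e, x}, so it goes in M[T, t] for t ∈ {c, e, x}.
For T -> ε: FIRST(ε) = {ε}, so it goes in M[T, t] for t ∈ {}; since ε ∈ FIRST, also for every t ∈ FOLLOW(T) = {$}.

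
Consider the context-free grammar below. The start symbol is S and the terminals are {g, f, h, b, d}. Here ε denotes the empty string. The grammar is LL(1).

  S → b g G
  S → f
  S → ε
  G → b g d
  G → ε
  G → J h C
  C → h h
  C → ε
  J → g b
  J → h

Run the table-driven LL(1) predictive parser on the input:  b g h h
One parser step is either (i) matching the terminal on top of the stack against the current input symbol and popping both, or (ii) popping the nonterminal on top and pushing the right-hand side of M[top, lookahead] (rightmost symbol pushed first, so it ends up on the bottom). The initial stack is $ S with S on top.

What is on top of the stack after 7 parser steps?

C

step 1: stack=$ S  input=b g h h $  — expand S → b g G
step 2: stack=$ G g b  input=b g h h $  — match b
step 3: stack=$ G g  input=g h h $  — match g
step 4: stack=$ G  input=h h $  — expand G → J h C
step 5: stack=$ C h J  input=h h $  — expand J → h
step 6: stack=$ C h h  input=h h $  — match h
step 7: stack=$ C h  input=h $  — match h
Stack after step 7: $ C (top = C).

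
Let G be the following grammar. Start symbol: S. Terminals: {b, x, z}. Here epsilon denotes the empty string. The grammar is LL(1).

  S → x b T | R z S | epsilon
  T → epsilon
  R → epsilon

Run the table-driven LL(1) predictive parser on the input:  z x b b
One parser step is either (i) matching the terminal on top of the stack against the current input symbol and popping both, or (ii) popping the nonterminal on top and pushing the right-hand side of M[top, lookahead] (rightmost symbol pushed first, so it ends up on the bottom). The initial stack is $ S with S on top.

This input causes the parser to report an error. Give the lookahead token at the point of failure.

b

step 1: stack=$ S  input=z x b b $  — expand S → R z S
step 2: stack=$ S z R  input=z x b b $  — expand R → epsilon
step 3: stack=$ S z  input=z x b b $  — match z
step 4: stack=$ S  input=x b b $  — expand S → x b T
step 5: stack=$ T b x  input=x b b $  — match x
step 6: stack=$ T b  input=b b $  — match b
step 7: stack=$ T  input=b $  — error: M[T, b] is empty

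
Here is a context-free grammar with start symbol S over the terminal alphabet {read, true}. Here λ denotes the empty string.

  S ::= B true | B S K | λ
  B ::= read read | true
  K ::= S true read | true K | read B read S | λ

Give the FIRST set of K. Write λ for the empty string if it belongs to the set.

{λ, read, true}

FIRST(B) = {read, true}
FIRST(S) = {λ, read, true}  (via B true, B S K)
FIRST(K) = {λ, read, true}  (via S true read)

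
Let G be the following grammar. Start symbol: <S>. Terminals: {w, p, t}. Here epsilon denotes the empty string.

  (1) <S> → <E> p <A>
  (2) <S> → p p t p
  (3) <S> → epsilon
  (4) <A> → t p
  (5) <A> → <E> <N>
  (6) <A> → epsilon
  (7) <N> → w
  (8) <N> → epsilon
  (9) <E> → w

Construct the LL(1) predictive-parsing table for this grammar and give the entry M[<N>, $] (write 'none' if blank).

<N> → epsilon

FIRST(<N>) = {epsilon, w}
FIRST(<E>) = {w}
FIRST(<S>) = {epsilon, p, w}  (via <E> p <A>)
FIRST(<A>) = {epsilon, t, w}  (via <E> <N>)
FOLLOW(<S>) includes $ since <S> is the start symbol.
FOLLOW(<A>): in <S>→<E> p <A>, the suffix after <A> is empty, so FOLLOW(<A>) ⊇ FOLLOW(<S>) = {$}. Thus FOLLOW(<A>) = {$}.
FOLLOW(<N>): in <A>→<E> <N>, the suffix after <N> is empty, so FOLLOW(<N>) ⊇ FOLLOW(<A>) = {$}. Thus FOLLOW(<N>) = {$}.
For <N> → w: FIRST(w) = {w}, so it goes in M[<N>, t] for t ∈ {w}.
For <N> → epsilon: FIRST(epsilon) = {epsilon}, so it goes in M[<N>, t] for t ∈ {}; since epsilon ∈ FIRST, also for every t ∈ FOLLOW(<N>) = {$}.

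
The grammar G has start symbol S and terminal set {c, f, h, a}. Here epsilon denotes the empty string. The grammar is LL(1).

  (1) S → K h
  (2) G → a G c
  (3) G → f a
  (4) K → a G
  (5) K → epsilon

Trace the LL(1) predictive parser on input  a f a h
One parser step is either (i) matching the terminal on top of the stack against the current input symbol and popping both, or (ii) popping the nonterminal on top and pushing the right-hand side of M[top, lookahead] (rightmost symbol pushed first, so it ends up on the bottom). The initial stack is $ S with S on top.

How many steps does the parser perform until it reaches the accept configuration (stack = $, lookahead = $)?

step 1: stack=$ S  input=a f a h $  — expand S → K h
step 2: stack=$ h K  input=a f a h $  — expand K → a G
step 3: stack=$ h G a  input=a f a h $  — match a
step 4: stack=$ h G  input=f a h $  — expand G → f a
step 5: stack=$ h a f  input=f a h $  — match f
step 6: stack=$ h a  input=a h $  — match a
step 7: stack=$ h  input=h $  — match h
Accept reached after 7 steps.

7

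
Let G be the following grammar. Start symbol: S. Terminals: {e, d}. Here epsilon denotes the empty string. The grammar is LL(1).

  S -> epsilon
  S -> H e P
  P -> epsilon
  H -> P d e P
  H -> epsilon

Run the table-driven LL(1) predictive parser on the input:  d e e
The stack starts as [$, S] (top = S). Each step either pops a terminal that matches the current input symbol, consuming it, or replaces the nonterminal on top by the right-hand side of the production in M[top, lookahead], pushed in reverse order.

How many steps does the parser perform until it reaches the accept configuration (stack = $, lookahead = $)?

step 1: stack=$ S  input=d e e $  — expand S -> H e P
step 2: stack=$ P e H  input=d e e $  — expand H -> P d e P
step 3: stack=$ P e P e d P  input=d e e $  — expand P -> epsilon
step 4: stack=$ P e P e d  input=d e e $  — match d
step 5: stack=$ P e P e  input=e e $  — match e
step 6: stack=$ P e P  input=e $  — expand P -> epsilon
step 7: stack=$ P e  input=e $  — match e
step 8: stack=$ P  input=$  — expand P -> epsilon
Accept reached after 8 steps.

8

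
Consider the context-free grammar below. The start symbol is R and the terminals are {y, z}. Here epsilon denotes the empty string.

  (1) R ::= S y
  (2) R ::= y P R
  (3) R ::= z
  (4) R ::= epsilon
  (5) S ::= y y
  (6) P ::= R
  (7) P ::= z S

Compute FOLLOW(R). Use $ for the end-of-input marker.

FIRST(S) = {y}
FIRST(R) = {epsilon, y, z}  (via S y)
FIRST(P) = {epsilon, y, z}  (via R)
FOLLOW(R) includes $ since R is the start symbol.
FOLLOW(R): in R::=y P R, the suffix after R is empty (adds nothing new); in P::=R, the suffix after R is empty, so FOLLOW(R) ⊇ FOLLOW(P) = {$, y, z}. Thus FOLLOW(R) = {$, y, z}.
FOLLOW(P): in R::=y P R, P is followed by R with FIRST {epsilon, y, z}; in R::=y P R, the suffix after P is nullable, so FOLLOW(P) ⊇ FOLLOW(R) = {$, y, z}. Thus FOLLOW(P) = {$, y, z}.
FOLLOW(S): in R::=S y, S is followed by y with FIRST {y}; in P::=z S, the suffix after S is empty, so FOLLOW(S) ⊇ FOLLOW(P) = {$, y, z}. Thus FOLLOW(S) = {$, y, z}.

{$, y, z}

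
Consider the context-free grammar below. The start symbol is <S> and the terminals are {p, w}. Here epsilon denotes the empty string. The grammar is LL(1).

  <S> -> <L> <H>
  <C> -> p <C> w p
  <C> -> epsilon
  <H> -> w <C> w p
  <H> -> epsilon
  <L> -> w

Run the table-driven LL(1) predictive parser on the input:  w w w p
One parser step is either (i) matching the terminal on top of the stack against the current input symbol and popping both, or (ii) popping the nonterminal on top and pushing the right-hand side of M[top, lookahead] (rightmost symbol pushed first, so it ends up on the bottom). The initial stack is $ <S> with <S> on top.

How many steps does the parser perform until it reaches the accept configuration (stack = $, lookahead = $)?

     Stack        Input      Action
  1  $ <S>        w w w p $  expand <S> -> <L> <H>
  2  $ <H> <L>    w w w p $  expand <L> -> w
  3  $ <H> w      w w w p $  match w
  4  $ <H>        w w p $    expand <H> -> w <C> w p
  5  $ p w <C> w  w w p $    match w
  6  $ p w <C>    w p $      expand <C> -> epsilon
  7  $ p w        w p $      match w
  8  $ p          p $        match p
Accept reached after 8 steps.

8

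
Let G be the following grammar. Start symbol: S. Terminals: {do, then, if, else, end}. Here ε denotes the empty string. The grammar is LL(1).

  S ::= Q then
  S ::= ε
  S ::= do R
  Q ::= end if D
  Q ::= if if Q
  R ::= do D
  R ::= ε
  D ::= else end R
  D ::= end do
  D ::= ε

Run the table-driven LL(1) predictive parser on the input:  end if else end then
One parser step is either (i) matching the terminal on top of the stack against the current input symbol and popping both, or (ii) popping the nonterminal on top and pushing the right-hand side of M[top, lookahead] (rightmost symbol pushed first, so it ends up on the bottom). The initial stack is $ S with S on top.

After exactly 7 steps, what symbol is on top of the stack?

R

step 1: stack=$ S  input=end if else end then $  — expand S ::= Q then
step 2: stack=$ then Q  input=end if else end then $  — expand Q ::= end if D
step 3: stack=$ then D if end  input=end if else end then $  — match end
step 4: stack=$ then D if  input=if else end then $  — match if
step 5: stack=$ then D  input=else end then $  — expand D ::= else end R
step 6: stack=$ then R end else  input=else end then $  — match else
step 7: stack=$ then R end  input=end then $  — match end
Stack after step 7: $ then R (top = R).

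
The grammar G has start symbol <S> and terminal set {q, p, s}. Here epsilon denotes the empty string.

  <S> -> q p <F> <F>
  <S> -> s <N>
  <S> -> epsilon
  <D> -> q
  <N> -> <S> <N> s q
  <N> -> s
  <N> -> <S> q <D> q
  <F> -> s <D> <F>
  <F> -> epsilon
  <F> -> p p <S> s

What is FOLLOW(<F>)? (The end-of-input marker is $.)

{$, p, q, s}

FIRST(<S>): from <S>->q p <F> <F> we get {q}; from <S>->s <N> we get {s}; from <S>->epsilon we get {epsilon}. So FIRST(<S>) = {epsilon, q, s}.
FIRST(<D>): from <D>->q we get {q}. So FIRST(<D>) = {q}.
FIRST(<F>): from <F>->s <D> <F> we get {s}; from <F>->epsilon we get {epsilon}; from <F>->p p <S> s we get {p}. So FIRST(<F>) = {epsilon, p, s}.
FIRST(<N>): from <N>-><S> <N> s q we get {q, s}; from <N>->s we get {s}; from <N>-><S> q <D> q we get {q, s}. So FIRST(<N>) = {q, s}.
FOLLOW(<S>) includes $ since <S> is the start symbol.
FOLLOW(<S>): in <N>-><S> <N> s q, <S> is followed by <N> s q with FIRST {q, s}; in <N>-><S> q <D> q, <S> is followed by q <D> q with FIRST {q}; in <F>->p p <S> s, <S> is followed by s with FIRST {s}. Thus FOLLOW(<S>) = {$, q, s}.
FOLLOW(<N>): in <S>->s <N>, the suffix after <N> is empty, so FOLLOW(<N>) ⊇ FOLLOW(<S>) = {$, q, s}; in <N>-><S> <N> s q, <N> is followed by s q with FIRST {s}. Thus FOLLOW(<N>) = {$, q, s}.
FOLLOW(<F>): in <S>->q p <F> <F> (occurrence 1), <F> is followed by <F> with FIRST {epsilon, p, s}; in <S>->q p <F> <F> (occurrence 1), the suffix after <F> is nullable, so FOLLOW(<F>) ⊇ FOLLOW(<S>) = {$, q, s}; in <S>->q p <F> <F> (occurrence 2), the suffix after <F> is empty, so FOLLOW(<F>) ⊇ FOLLOW(<S>) = {$, q, s}; in <F>->s <D> <F>, the suffix after <F> is empty (adds nothing new). Thus FOLLOW(<F>) = {$, p, q, s}.
FOLLOW(<D>): in <N>-><S> q <D> q, <D> is followed by q with FIRST {q}; in <F>->s <D> <F>, <D> is followed by <F> with FIRST {epsilon, p, s}; in <F>->s <D> <F>, the suffix after <D> is nullable, so FOLLOW(<D>) ⊇ FOLLOW(<F>) = {$, p, q, s}. Thus FOLLOW(<D>) = {$, p, q, s}.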